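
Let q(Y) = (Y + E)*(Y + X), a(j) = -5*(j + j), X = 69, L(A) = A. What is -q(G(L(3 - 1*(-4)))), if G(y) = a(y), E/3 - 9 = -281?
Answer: -886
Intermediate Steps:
E = -816 (E = 27 + 3*(-281) = 27 - 843 = -816)
a(j) = -10*j
G(y) = -10*y
q(Y) = (-816 + Y)*(69 + Y) (q(Y) = (Y - 816)*(Y + 69) = (-816 + Y)*(69 + Y))
-q(G(L(3 - 1*(-4)))) = -(-56304 + (-10*(3 - 1*(-4)))² - (-7470)*(3 - 1*(-4))) = -(-56304 + (-10*(3 + 4))² - (-7470)*(3 + 4)) = -(-56304 + (-10*7)² - (-7470)*7) = -(-56304 + (-70)² - 747*(-70)) = -(-56304 + 4900 + 52290) = -1*886 = -886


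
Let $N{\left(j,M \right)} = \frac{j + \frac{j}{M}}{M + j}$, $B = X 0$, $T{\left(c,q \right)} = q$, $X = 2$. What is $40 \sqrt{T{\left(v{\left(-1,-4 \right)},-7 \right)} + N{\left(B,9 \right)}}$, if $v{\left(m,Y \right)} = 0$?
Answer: $40 i \sqrt{7} \approx 105.83 i$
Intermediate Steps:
$B = 0$ ($B = 2 \cdot 0 = 0$)
$N{\left(j,M \right)} = \frac{j + \frac{j}{M}}{M + j}$
$40 \sqrt{T{\left(v{\left(-1,-4 \right)},-7 \right)} + N{\left(B,9 \right)}} = 40 \sqrt{-7 + \frac{0 \left(1 + 9\right)}{9 \left(9 + 0\right)}} = 40 \sqrt{-7 + 0 \cdot \frac{1}{9} \cdot \frac{1}{9} \cdot 10} = 40 \sqrt{-7 + 0} = 40 \sqrt{-7} = 40 i \sqrt{7}$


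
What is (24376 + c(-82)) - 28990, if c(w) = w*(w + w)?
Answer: 8834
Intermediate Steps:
c(w) = 2*w² (c(w) = w*(2*w) = 2*w²)
(24376 + c(-82)) - 28990 = (24376 + 2*(-82)²) - 28990 = (24376 + 2*6724) - 28990 = (24376 + 13448) - 28990 = 37824 - 28990 = 8834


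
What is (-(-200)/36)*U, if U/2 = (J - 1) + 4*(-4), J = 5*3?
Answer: -200/9 ≈ -22.222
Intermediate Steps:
J = 15
U = -4 (U = 2*((15 - 1) + 4*(-4)) = 2*(14 - 16) = 2*(-2) = -4)
(-(-200)/36)*U = -(-200)/36*(-4) = -40*(-5/36)*(-4) = (50/9)*(-4) = -200/9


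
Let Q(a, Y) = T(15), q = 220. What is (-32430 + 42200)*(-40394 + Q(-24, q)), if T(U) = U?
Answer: -394502830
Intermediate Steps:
Q(a, Y) = 15
(-32430 + 42200)*(-40394 + Q(-24, q)) = (-32430 + 42200)*(-40394 + 15) = 9770*(-40379) = -394502830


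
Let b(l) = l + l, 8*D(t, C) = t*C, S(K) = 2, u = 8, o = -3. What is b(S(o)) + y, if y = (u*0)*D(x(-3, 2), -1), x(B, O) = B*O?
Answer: 4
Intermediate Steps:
D(t, C) = C*t/8 (D(t, C) = (t*C)/8 = (C*t)/8 = C*t/8)
b(l) = 2*l
y = 0 (y = (8*0)*((⅛)*(-1)*(-3*2)) = 0*((⅛)*(-1)*(-6)) = 0*(¾) = 0)
b(S(o)) + y = 2*2 + 0 = 4 + 0 = 4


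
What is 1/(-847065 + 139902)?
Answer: -1/707163 ≈ -1.4141e-6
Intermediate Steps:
1/(-847065 + 139902) = 1/(-707163) = -1/707163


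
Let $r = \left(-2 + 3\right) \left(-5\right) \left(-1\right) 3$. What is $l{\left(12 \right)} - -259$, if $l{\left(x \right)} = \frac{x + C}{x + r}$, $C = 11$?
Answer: $\frac{7016}{27} \approx 259.85$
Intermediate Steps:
$r = 15$ ($r = 1 \cdot 5 \cdot 3 = 1 \cdot 15 = 15$)
$l{\left(x \right)} = \frac{11 + x}{15 + x}$ ($l{\left(x \right)} = \frac{x + 11}{x + 15} = \frac{11 + x}{15 + x}$)
$l{\left(12 \right)} - -259 = \frac{11 + 12}{15 + 12} - -259 = \frac{1}{27} \cdot 23 + 259 = \frac{23}{27} + 259 = \frac{7016}{27}$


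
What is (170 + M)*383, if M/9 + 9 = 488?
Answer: 1716223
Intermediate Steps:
M = 4311 (M = -81 + 9*488 = -81 + 4392 = 4311)
(170 + M)*383 = (170 + 4311)*383 = 4481*383 = 1716223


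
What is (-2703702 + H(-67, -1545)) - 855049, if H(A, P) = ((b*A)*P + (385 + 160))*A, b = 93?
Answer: -648597231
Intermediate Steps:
H(A, P) = A*(545 + 93*A*P) (H(A, P) = ((93*A)*P + (385 + 160))*A = (93*A*P + 545)*A = (545 + 93*A*P)*A = A*(545 + 93*A*P))
(-2703702 + H(-67, -1545)) - 855049 = (-2703702 - 67*(545 + 93*(-67)*(-1545))) - 855049 = (-2703702 - 67*(545 + 9626895)) - 855049 = (-2703702 - 67*9627440) - 855049 = (-2703702 - 645038480) - 855049 = -647742182 - 855049 = -648597231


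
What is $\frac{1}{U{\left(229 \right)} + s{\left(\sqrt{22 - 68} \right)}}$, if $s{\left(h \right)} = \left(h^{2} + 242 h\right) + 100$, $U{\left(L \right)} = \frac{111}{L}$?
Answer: $\frac{2857233}{141428792833} - \frac{12690722 i \sqrt{46}}{141428792833} \approx 2.0203 \cdot 10^{-5} - 0.00060859 i$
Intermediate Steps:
$s{\left(h \right)} = 100 + h^{2} + 242 h$
$\frac{1}{U{\left(229 \right)} + s{\left(\sqrt{22 - 68} \right)}} = \frac{1}{\frac{111}{229} + \left(100 + \left(\sqrt{22 - 68}\right)^{2} + 242 \sqrt{22 - 68}\right)} = \frac{1}{111 \cdot \frac{1}{229} + \left(100 + \left(\sqrt{-46}\right)^{2} + 242 \sqrt{-46}\right)} = \frac{1}{\frac{111}{229} + \left(100 + \left(i \sqrt{46}\right)^{2} + 242 i \sqrt{46}\right)} = \frac{1}{\frac{111}{229} + \left(100 - 46 + 242 i \sqrt{46}\right)} = \frac{1}{\frac{111}{229} + \left(54 + 242 i \sqrt{46}\right)} = \frac{1}{\frac{12477}{229} + 242 i \sqrt{46}}$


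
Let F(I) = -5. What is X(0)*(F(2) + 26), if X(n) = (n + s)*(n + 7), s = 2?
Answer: 294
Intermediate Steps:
X(n) = (2 + n)*(7 + n) (X(n) = (n + 2)*(n + 7) = (2 + n)*(7 + n))
X(0)*(F(2) + 26) = (14 + 0² + 9*0)*(-5 + 26) = (14 + 0 + 0)*21 = 14*21 = 294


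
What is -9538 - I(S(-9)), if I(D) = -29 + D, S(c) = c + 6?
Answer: -9506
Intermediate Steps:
S(c) = 6 + c
-9538 - I(S(-9)) = -9538 - (-29 + (6 - 9)) = -9538 - (-29 - 3) = -9538 - 1*(-32) = -9538 + 32 = -9506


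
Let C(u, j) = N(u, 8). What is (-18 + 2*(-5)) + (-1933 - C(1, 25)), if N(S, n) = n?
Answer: -1969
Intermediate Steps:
C(u, j) = 8
(-18 + 2*(-5)) + (-1933 - C(1, 25)) = (-18 + 2*(-5)) + (-1933 - 1*8) = (-18 - 10) + (-1933 - 8) = -28 - 1941 = -1969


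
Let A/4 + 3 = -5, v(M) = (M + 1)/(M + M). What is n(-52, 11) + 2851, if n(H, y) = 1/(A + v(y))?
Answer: 986435/346 ≈ 2851.0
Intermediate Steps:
v(M) = (1 + M)/(2*M) (v(M) = (1 + M)/((2*M)) = (1 + M)*(1/(2*M)) = (1 + M)/(2*M))
A = -32 (A = -12 + 4*(-5) = -12 - 20 = -32)
n(H, y) = 1/(-32 + (1 + y)/(2*y))
n(-52, 11) + 2851 = -2*11/(-1 + 63*11) + 2851 = -2*11/(-1 + 693) + 2851 = -2*11/692 + 2851 = -2*11*1/692 + 2851 = -11/346 + 2851 = 986435/346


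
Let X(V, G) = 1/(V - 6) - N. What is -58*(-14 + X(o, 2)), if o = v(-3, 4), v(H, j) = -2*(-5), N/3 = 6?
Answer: 3683/2 ≈ 1841.5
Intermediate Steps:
N = 18 (N = 3*6 = 18)
v(H, j) = 10
o = 10
X(V, G) = -18 + 1/(-6 + V) (X(V, G) = 1/(V - 6) - 1*18 = 1/(-6 + V) - 18 = -18 + 1/(-6 + V))
-58*(-14 + X(o, 2)) = -58*(-14 + (109 - 18*10)/(-6 + 10)) = -58*(-14 + (109 - 180)/4) = -58*(-14 + (¼)*(-71)) = -58*(-14 - 71/4) = -58*(-127/4) = 3683/2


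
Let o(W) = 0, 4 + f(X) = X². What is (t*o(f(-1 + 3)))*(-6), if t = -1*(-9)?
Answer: 0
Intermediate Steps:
f(X) = -4 + X²
t = 9
(t*o(f(-1 + 3)))*(-6) = (9*0)*(-6) = 0*(-6) = 0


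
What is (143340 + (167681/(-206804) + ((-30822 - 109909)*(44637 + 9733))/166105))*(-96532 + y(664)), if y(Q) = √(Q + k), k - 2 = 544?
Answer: -16128084187165396639/1717558921 + 7351300130892113*√10/6870235684 ≈ -9.3867e+9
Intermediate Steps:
k = 546 (k = 2 + 544 = 546)
y(Q) = √(546 + Q) (y(Q) = √(Q + 546) = √(546 + Q))
(143340 + (167681/(-206804) + ((-30822 - 109909)*(44637 + 9733))/166105))*(-96532 + y(664)) = (143340 + (167681/(-206804) + ((-30822 - 109909)*(44637 + 9733))/166105))*(-96532 + √(546 + 664)) = (143340 + (167681*(-1/206804) - 140731*54370*(1/166105)))*(-96532 + √1210) = (143340 + (-167681/206804 - 7651544470*1/166105))*(-96532 + 11*√10) = (143340 + (-167681/206804 - 1530308894/33221))*(-96532 + 11*√10) = (143340 - 316479571045277/6870235684)*(-96532 + 11*√10) = 668300011899283*(-96532 + 11*√10)/6870235684 = -16128084187165396639/1717558921 + 7351300130892113*√10/6870235684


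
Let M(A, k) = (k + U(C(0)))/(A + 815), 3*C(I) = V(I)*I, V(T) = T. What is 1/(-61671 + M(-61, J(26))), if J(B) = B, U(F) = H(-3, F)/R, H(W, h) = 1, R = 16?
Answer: -12064/743998527 ≈ -1.6215e-5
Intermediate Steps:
C(I) = I²/3 (C(I) = (I*I)/3 = I²/3)
U(F) = 1/16
M(A, k) = (1/16 + k)/(815 + A) (M(A, k) = (k + 1/16)/(A + 815) = (1/16 + k)/(815 + A))
1/(-61671 + M(-61, J(26))) = 1/(-61671 + (1/16 + 26)/(815 - 61)) = 1/(-61671 + (417/16)/754) = 1/(-61671 + (1/754)*(417/16)) = 1/(-61671 + 417/12064) = 1/(-743998527/12064) = -12064/743998527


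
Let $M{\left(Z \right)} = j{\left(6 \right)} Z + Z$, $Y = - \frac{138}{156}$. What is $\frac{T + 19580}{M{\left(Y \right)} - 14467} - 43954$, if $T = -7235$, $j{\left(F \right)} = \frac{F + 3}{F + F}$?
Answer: $- \frac{66140142346}{1504729} \approx -43955.0$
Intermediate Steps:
$Y = - \frac{23}{26}$ ($Y = \left(-138\right) \frac{1}{156} = - \frac{23}{26} \approx -0.88461$)
$j{\left(F \right)} = \frac{3 + F}{2 F}$
$M{\left(Z \right)} = \frac{7 Z}{4}$ ($M{\left(Z \right)} = \frac{3 + 6}{2 \cdot 6} Z + Z = \frac{1}{2} \cdot \frac{1}{6} \cdot 9 Z + Z = \frac{3 Z}{4} + Z = \frac{7 Z}{4}$)
$\frac{T + 19580}{M{\left(Y \right)} - 14467} - 43954 = \frac{-7235 + 19580}{\frac{7}{4} \left(- \frac{23}{26}\right) - 14467} - 43954 = \frac{12345}{- \frac{161}{104} - 14467} - 43954 = \frac{12345}{- \frac{1504729}{104}} - 43954 = 12345 \left(- \frac{104}{1504729}\right) - 43954 = - \frac{1283880}{1504729} - 43954 = - \frac{66140142346}{1504729}$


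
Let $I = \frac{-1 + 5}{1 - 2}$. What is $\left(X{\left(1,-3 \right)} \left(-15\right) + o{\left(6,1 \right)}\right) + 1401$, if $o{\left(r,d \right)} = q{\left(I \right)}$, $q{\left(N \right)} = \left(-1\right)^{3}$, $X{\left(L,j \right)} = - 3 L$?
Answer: $1445$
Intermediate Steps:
$I = -4$ ($I = \frac{4}{-1} = 4 \left(-1\right) = -4$)
$q{\left(N \right)} = -1$
$o{\left(r,d \right)} = -1$
$\left(X{\left(1,-3 \right)} \left(-15\right) + o{\left(6,1 \right)}\right) + 1401 = \left(\left(-3\right) 1 \left(-15\right) - 1\right) + 1401 = \left(\left(-3\right) \left(-15\right) - 1\right) + 1401 = \left(45 - 1\right) + 1401 = 44 + 1401 = 1445$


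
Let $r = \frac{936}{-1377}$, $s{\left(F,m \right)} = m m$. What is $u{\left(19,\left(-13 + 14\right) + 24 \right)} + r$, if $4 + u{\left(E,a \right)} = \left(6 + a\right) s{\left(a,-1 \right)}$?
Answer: $\frac{4027}{153} \approx 26.32$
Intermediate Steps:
$s{\left(F,m \right)} = m^{2}$
$r = - \frac{104}{153}$ ($r = 936 \left(- \frac{1}{1377}\right) = - \frac{104}{153} \approx -0.67974$)
$u{\left(E,a \right)} = 2 + a$ ($u{\left(E,a \right)} = -4 + \left(6 + a\right) \left(-1\right)^{2} = -4 + \left(6 + a\right) 1 = -4 + \left(6 + a\right) = 2 + a$)
$u{\left(19,\left(-13 + 14\right) + 24 \right)} + r = \left(2 + \left(\left(-13 + 14\right) + 24\right)\right) - \frac{104}{153} = \left(2 + \left(1 + 24\right)\right) - \frac{104}{153} = \left(2 + 25\right) - \frac{104}{153} = 27 - \frac{104}{153} = \frac{4027}{153}$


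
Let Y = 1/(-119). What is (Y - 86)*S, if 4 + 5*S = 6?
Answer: -4094/119 ≈ -34.403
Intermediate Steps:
S = 2/5 (S = -4/5 + (1/5)*6 = -4/5 + 6/5 = 2/5 ≈ 0.40000)
Y = -1/119 ≈ -0.0084034
(Y - 86)*S = (-1/119 - 86)*(2/5) = -10235/119*2/5 = -4094/119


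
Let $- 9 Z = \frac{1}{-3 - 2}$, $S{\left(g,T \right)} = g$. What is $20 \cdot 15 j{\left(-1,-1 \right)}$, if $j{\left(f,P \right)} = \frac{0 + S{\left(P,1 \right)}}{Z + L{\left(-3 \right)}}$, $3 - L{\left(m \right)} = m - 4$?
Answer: $- \frac{13500}{451} \approx -29.933$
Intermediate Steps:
$L{\left(m \right)} = 7 - m$ ($L{\left(m \right)} = 3 - \left(m - 4\right) = 3 - \left(-4 + m\right) = 7 - m$)
$Z = \frac{1}{45}$ ($Z = - \frac{1}{9 \left(-3 - 2\right)} = - \frac{1}{9 \left(-5\right)} = \left(- \frac{1}{9}\right) \left(- \frac{1}{5}\right) = \frac{1}{45} \approx 0.022222$)
$j{\left(f,P \right)} = \frac{45 P}{451}$ ($j{\left(f,P \right)} = \frac{0 + P}{\frac{1}{45} + \left(7 - -3\right)} = \frac{P}{\frac{1}{45} + \left(7 + 3\right)} = \frac{P}{\frac{1}{45} + 10} = \frac{P}{\frac{451}{45}} = P \frac{45}{451} = \frac{45 P}{451}$)
$20 \cdot 15 j{\left(-1,-1 \right)} = 20 \cdot 15 \cdot \frac{45}{451} \left(-1\right) = 300 \left(- \frac{45}{451}\right) = - \frac{13500}{451}$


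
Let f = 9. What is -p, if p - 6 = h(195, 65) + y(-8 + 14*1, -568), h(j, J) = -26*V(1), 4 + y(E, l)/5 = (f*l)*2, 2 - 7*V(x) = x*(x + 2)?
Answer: 357912/7 ≈ 51130.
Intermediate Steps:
V(x) = 2/7 - x*(2 + x)/7 (V(x) = 2/7 - x*(x + 2)/7 = 2/7 - x*(2 + x)/7)
y(E, l) = -20 + 90*l (y(E, l) = -20 + 5*((9*l)*2) = -20 + 5*(18*l) = -20 + 90*l)
h(j, J) = 26/7 (h(j, J) = -26*(2/7 - 2/7*1 - ⅐*1²) = -26*(2/7 - 2/7 - ⅐*1) = -26*(2/7 - 2/7 - ⅐) = -26*(-⅐) = 26/7)
p = -357912/7 (p = 6 + (26/7 + (-20 + 90*(-568))) = 6 + (26/7 + (-20 - 51120)) = 6 + (26/7 - 51140) = 6 - 357954/7 = -357912/7 ≈ -51130.)
-p = -1*(-357912/7) = 357912/7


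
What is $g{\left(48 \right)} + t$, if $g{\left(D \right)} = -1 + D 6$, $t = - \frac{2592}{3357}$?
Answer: $\frac{106763}{373} \approx 286.23$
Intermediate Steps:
$t = - \frac{288}{373}$ ($t = \left(-2592\right) \frac{1}{3357} = - \frac{288}{373} \approx -0.77212$)
$g{\left(D \right)} = -1 + 6 D$
$g{\left(48 \right)} + t = \left(-1 + 6 \cdot 48\right) - \frac{288}{373} = \left(-1 + 288\right) - \frac{288}{373} = 287 - \frac{288}{373} = \frac{106763}{373}$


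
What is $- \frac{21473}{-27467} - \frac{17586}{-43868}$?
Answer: $\frac{64773283}{54769198} \approx 1.1827$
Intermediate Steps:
$- \frac{21473}{-27467} - \frac{17586}{-43868} = \left(-21473\right) \left(- \frac{1}{27467}\right) - - \frac{8793}{21934} = \frac{21473}{27467} + \frac{8793}{21934} = \frac{64773283}{54769198}$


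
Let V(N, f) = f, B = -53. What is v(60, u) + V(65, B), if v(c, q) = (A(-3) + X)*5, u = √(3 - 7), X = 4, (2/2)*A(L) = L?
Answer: -48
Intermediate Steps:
A(L) = L
u = 2*I (u = √(-4) = 2*I ≈ 2.0*I)
v(c, q) = 5 (v(c, q) = (-3 + 4)*5 = 1*5 = 5)
v(60, u) + V(65, B) = 5 - 53 = -48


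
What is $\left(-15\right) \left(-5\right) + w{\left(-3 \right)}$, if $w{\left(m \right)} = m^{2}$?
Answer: $84$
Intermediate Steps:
$\left(-15\right) \left(-5\right) + w{\left(-3 \right)} = \left(-15\right) \left(-5\right) + \left(-3\right)^{2} = 75 + 9 = 84$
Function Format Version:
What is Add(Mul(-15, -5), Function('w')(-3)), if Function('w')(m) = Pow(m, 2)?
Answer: 84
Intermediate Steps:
Add(Mul(-15, -5), Function('w')(-3)) = Add(Mul(-15, -5), Pow(-3, 2)) = Add(75, 9) = 84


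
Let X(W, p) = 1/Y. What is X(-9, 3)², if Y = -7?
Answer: 1/49 ≈ 0.020408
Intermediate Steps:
X(W, p) = -⅐ (X(W, p) = 1/(-7) = -⅐)
X(-9, 3)² = (-⅐)² = 1/49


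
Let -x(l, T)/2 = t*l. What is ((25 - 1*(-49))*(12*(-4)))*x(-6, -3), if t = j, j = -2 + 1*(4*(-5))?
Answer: 937728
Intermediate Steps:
j = -22 (j = -2 + 1*(-20) = -2 - 20 = -22)
t = -22
x(l, T) = 44*l (x(l, T) = -(-44)*l = 44*l)
((25 - 1*(-49))*(12*(-4)))*x(-6, -3) = ((25 - 1*(-49))*(12*(-4)))*(44*(-6)) = ((25 + 49)*(-48))*(-264) = (74*(-48))*(-264) = -3552*(-264) = 937728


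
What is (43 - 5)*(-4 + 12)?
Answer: 304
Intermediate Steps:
(43 - 5)*(-4 + 12) = 38*8 = 304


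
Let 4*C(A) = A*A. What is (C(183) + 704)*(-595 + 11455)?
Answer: 98568075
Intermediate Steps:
C(A) = A**2/4 (C(A) = (A*A)/4 = A**2/4)
(C(183) + 704)*(-595 + 11455) = ((1/4)*183**2 + 704)*(-595 + 11455) = ((1/4)*33489 + 704)*10860 = (33489/4 + 704)*10860 = (36305/4)*10860 = 98568075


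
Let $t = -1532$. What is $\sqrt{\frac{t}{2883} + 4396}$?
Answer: $\frac{2 \sqrt{9504102}}{93} \approx 66.298$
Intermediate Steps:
$\sqrt{\frac{t}{2883} + 4396} = \sqrt{- \frac{1532}{2883} + 4396} = \sqrt{\frac{12672136}{2883}} = \frac{2 \sqrt{9504102}}{93}$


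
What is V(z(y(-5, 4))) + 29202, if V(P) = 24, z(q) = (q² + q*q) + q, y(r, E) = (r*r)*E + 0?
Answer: 29226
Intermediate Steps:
y(r, E) = E*r² (y(r, E) = r²*E + 0 = E*r² + 0 = E*r²)
z(q) = q + 2*q² (z(q) = (q² + q²) + q = 2*q² + q = q + 2*q²)
V(z(y(-5, 4))) + 29202 = 24 + 29202 = 29226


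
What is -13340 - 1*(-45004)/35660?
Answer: -118914849/8915 ≈ -13339.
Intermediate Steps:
-13340 - 1*(-45004)/35660 = -13340 + 45004*(1/35660) = -13340 + 11251/8915 = -118914849/8915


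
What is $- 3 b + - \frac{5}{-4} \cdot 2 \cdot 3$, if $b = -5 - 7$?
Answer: $\frac{87}{2} \approx 43.5$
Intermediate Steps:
$b = -12$
$- 3 b + - \frac{5}{-4} \cdot 2 \cdot 3 = \left(-3\right) \left(-12\right) + - \frac{5}{-4} \cdot 2 \cdot 3 = 36 + \left(-5\right) \left(- \frac{1}{4}\right) 2 \cdot 3 = 36 + \frac{5}{4} \cdot 2 \cdot 3 = 36 + \frac{5}{2} \cdot 3 = 36 + \frac{15}{2} = \frac{87}{2}$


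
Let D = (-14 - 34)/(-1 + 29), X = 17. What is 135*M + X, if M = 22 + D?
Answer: 19289/7 ≈ 2755.6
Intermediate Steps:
D = -12/7 (D = -48/28 = -48*1/28 = -12/7 ≈ -1.7143)
M = 142/7 (M = 22 - 12/7 = 142/7 ≈ 20.286)
135*M + X = 135*(142/7) + 17 = 19170/7 + 17 = 19289/7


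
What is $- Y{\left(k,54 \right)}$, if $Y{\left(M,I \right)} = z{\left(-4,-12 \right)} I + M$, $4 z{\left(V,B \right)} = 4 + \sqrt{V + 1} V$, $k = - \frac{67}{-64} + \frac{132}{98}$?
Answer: $- \frac{176851}{3136} + 54 i \sqrt{3} \approx -56.394 + 93.531 i$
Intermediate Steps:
$k = \frac{7507}{3136}$ ($k = \left(-67\right) \left(- \frac{1}{64}\right) + 132 \cdot \frac{1}{98} = \frac{67}{64} + \frac{66}{49} = \frac{7507}{3136} \approx 2.3938$)
$z{\left(V,B \right)} = 1 + \frac{V \sqrt{1 + V}}{4}$ ($z{\left(V,B \right)} = \frac{4 + \sqrt{V + 1} V}{4} = \frac{4 + \sqrt{1 + V} V}{4} = \frac{4 + V \sqrt{1 + V}}{4} = 1 + \frac{V \sqrt{1 + V}}{4}$)
$Y{\left(M,I \right)} = M + I \left(1 - i \sqrt{3}\right)$ ($Y{\left(M,I \right)} = \left(1 + \frac{1}{4} \left(-4\right) \sqrt{1 - 4}\right) I + M = \left(1 + \frac{1}{4} \left(-4\right) \sqrt{-3}\right) I + M = \left(1 + \frac{1}{4} \left(-4\right) i \sqrt{3}\right) I + M = \left(1 - i \sqrt{3}\right) I + M = I \left(1 - i \sqrt{3}\right) + M = M + I \left(1 - i \sqrt{3}\right)$)
$- Y{\left(k,54 \right)} = - (\frac{7507}{3136} + 54 \left(1 - i \sqrt{3}\right)) = - (\frac{7507}{3136} + \left(54 - 54 i \sqrt{3}\right)) = - (\frac{176851}{3136} - 54 i \sqrt{3}) = - \frac{176851}{3136} + 54 i \sqrt{3}$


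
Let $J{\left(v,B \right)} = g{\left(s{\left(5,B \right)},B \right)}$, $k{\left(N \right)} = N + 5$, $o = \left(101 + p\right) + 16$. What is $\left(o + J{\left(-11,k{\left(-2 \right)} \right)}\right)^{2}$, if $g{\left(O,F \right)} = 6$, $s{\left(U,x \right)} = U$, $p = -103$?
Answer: $400$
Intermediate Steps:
$o = 14$ ($o = \left(101 - 103\right) + 16 = -2 + 16 = 14$)
$k{\left(N \right)} = 5 + N$
$J{\left(v,B \right)} = 6$
$\left(o + J{\left(-11,k{\left(-2 \right)} \right)}\right)^{2} = \left(14 + 6\right)^{2} = 20^{2} = 400$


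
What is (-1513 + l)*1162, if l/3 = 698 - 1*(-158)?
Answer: 1225910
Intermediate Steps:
l = 2568 (l = 3*(698 - 1*(-158)) = 3*(698 + 158) = 3*856 = 2568)
(-1513 + l)*1162 = (-1513 + 2568)*1162 = 1055*1162 = 1225910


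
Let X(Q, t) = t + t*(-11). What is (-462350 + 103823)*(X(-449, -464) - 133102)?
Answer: 46057095474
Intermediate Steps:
X(Q, t) = -10*t (X(Q, t) = t - 11*t = -10*t)
(-462350 + 103823)*(X(-449, -464) - 133102) = (-462350 + 103823)*(-10*(-464) - 133102) = -358527*(4640 - 133102) = -358527*(-128462) = 46057095474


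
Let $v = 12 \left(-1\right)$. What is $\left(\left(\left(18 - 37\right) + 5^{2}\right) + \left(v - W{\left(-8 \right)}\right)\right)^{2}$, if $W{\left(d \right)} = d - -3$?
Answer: $1$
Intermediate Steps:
$v = -12$
$W{\left(d \right)} = 3 + d$ ($W{\left(d \right)} = d + 3 = 3 + d$)
$\left(\left(\left(18 - 37\right) + 5^{2}\right) + \left(v - W{\left(-8 \right)}\right)\right)^{2} = \left(\left(\left(18 - 37\right) + 5^{2}\right) - 7\right)^{2} = \left(\left(-19 + 25\right) - 7\right)^{2} = \left(6 + \left(-12 + 5\right)\right)^{2} = \left(6 - 7\right)^{2} = \left(-1\right)^{2} = 1$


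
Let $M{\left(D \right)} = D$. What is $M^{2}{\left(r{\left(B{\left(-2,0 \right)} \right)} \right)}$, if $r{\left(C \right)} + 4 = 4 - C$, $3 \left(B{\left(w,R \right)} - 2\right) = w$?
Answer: $\frac{16}{9} \approx 1.7778$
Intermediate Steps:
$B{\left(w,R \right)} = 2 + \frac{w}{3}$
$r{\left(C \right)} = - C$ ($r{\left(C \right)} = -4 - \left(-4 + C\right) = - C$)
$M^{2}{\left(r{\left(B{\left(-2,0 \right)} \right)} \right)} = \left(- (2 + \frac{1}{3} \left(-2\right))\right)^{2} = \left(- (2 - \frac{2}{3})\right)^{2} = \left(\left(-1\right) \frac{4}{3}\right)^{2} = \left(- \frac{4}{3}\right)^{2} = \frac{16}{9}$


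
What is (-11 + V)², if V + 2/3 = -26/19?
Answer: 552049/3249 ≈ 169.91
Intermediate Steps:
V = -116/57 (V = -⅔ - 26/19 = -116/57 ≈ -2.0351)
(-11 + V)² = (-11 - 116/57)² = (-743/57)² = 552049/3249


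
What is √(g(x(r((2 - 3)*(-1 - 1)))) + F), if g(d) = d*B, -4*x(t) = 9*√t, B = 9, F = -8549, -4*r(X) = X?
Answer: √(-136784 - 162*I*√2)/4 ≈ 0.077432 - 92.461*I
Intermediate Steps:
r(X) = -X/4
x(t) = -9*√t/4
g(d) = 9*d (g(d) = d*9 = 9*d)
√(g(x(r((2 - 3)*(-1 - 1)))) + F) = √(9*(-9*(I*√2)/2/4) - 8549) = √(9*(-9*I*√2/2/4) - 8549) = √(9*(-9*I*√2/8) - 8549) = √(-81*I*√2/8 - 8549) = √(-8549 - 81*I*√2/8)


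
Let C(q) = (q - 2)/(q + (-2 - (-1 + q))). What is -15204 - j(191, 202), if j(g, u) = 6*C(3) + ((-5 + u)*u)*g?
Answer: -7615852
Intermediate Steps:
C(q) = 2 - q (C(q) = (-2 + q)/(q + (-2 - (-1 + q))) = (-2 + q)/(q + (-2 + (1 - q))) = (-2 + q)/(q + (-1 - q)) = (-2 + q)/(-1) = (-2 + q)*(-1) = 2 - q)
j(g, u) = -6 + g*u*(-5 + u) (j(g, u) = 6*(2 - 1*3) + ((-5 + u)*u)*g = 6*(2 - 3) + (u*(-5 + u))*g = 6*(-1) + g*u*(-5 + u) = -6 + g*u*(-5 + u))
-15204 - j(191, 202) = -15204 - (-6 + 191*202² - 5*191*202) = -15204 - (-6 + 191*40804 - 192910) = -15204 - (-6 + 7793564 - 192910) = -15204 - 1*7600648 = -15204 - 7600648 = -7615852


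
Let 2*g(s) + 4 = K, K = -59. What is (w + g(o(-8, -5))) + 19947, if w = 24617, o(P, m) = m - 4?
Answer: 89065/2 ≈ 44533.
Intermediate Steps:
o(P, m) = -4 + m
g(s) = -63/2 (g(s) = -2 + (½)*(-59) = -2 - 59/2 = -63/2)
(w + g(o(-8, -5))) + 19947 = (24617 - 63/2) + 19947 = 49171/2 + 19947 = 89065/2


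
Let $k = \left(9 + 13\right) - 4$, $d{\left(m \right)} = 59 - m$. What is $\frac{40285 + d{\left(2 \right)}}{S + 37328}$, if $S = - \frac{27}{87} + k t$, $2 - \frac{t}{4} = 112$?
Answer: $\frac{1169918}{852823} \approx 1.3718$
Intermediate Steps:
$k = 18$ ($k = 22 - 4 = 18$)
$t = -440$ ($t = 8 - 448 = -440$)
$S = - \frac{229689}{29}$ ($S = - \frac{27}{87} + 18 \left(-440\right) = \left(-27\right) \frac{1}{87} - 7920 = - \frac{9}{29} - 7920 = - \frac{229689}{29} \approx -7920.3$)
$\frac{40285 + d{\left(2 \right)}}{S + 37328} = \frac{40285 + \left(59 - 2\right)}{- \frac{229689}{29} + 37328} = \frac{40285 + \left(59 - 2\right)}{\frac{852823}{29}} = \left(40285 + 57\right) \frac{29}{852823} = 40342 \cdot \frac{29}{852823} = \frac{1169918}{852823}$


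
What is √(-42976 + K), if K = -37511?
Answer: 3*I*√8943 ≈ 283.7*I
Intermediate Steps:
√(-42976 + K) = √(-42976 - 37511) = √(-80487) = 3*I*√8943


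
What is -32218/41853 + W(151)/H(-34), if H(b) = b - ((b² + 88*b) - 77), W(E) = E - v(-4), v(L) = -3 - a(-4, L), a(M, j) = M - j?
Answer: -54092260/78641787 ≈ -0.68783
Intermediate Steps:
v(L) = 1 + L (v(L) = -3 - (-4 - L) = -3 + (4 + L) = 1 + L)
W(E) = 3 + E (W(E) = E - (1 - 4) = E - 1*(-3) = E + 3 = 3 + E)
H(b) = 77 - b² - 87*b (H(b) = b - (-77 + b² + 88*b) = b + (77 - b² - 88*b) = 77 - b² - 87*b)
-32218/41853 + W(151)/H(-34) = -32218/41853 + (3 + 151)/(77 - 1*(-34)² - 87*(-34)) = -32218*1/41853 + 154/(77 - 1*1156 + 2958) = -32218/41853 + 154/(77 - 1156 + 2958) = -32218/41853 + 154/1879 = -54092260/78641787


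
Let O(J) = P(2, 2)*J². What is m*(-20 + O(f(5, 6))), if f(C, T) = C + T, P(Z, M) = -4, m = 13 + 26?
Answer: -19656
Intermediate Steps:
m = 39
O(J) = -4*J²
m*(-20 + O(f(5, 6))) = 39*(-20 - 4*(5 + 6)²) = 39*(-20 - 4*11²) = 39*(-20 - 4*121) = 39*(-20 - 484) = 39*(-504) = -19656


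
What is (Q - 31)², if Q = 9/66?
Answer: 461041/484 ≈ 952.56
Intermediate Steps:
Q = 3/22 (Q = 9*(1/66) = 3/22 ≈ 0.13636)
(Q - 31)² = (3/22 - 31)² = (-679/22)² = 461041/484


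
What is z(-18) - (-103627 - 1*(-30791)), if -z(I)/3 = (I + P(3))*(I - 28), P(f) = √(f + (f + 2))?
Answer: 70352 + 276*√2 ≈ 70742.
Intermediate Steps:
P(f) = √(2 + 2*f) (P(f) = √(f + (2 + f)) = √(2 + 2*f))
z(I) = -3*(-28 + I)*(I + 2*√2) (z(I) = -3*(I + √(2 + 2*3))*(I - 28) = -3*(I + √(2 + 6))*(-28 + I) = -3*(I + √8)*(-28 + I) = -3*(I + 2*√2)*(-28 + I) = -3*(-28 + I)*(I + 2*√2))
z(-18) - (-103627 - 1*(-30791)) = (-3*(-18)² + 84*(-18) + 168*√2 - 6*(-18)*√2) - (-103627 - 1*(-30791)) = (-3*324 - 1512 + 168*√2 + 108*√2) - (-103627 + 30791) = (-972 - 1512 + 168*√2 + 108*√2) - 1*(-72836) = (-2484 + 276*√2) + 72836 = 70352 + 276*√2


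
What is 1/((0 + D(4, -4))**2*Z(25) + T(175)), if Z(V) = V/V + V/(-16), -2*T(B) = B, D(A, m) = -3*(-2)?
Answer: -4/431 ≈ -0.0092807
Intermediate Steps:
D(A, m) = 6
T(B) = -B/2
Z(V) = 1 - V/16 (Z(V) = 1 + V*(-1/16) = 1 - V/16)
1/((0 + D(4, -4))**2*Z(25) + T(175)) = 1/((0 + 6)**2*(1 - 1/16*25) - 1/2*175) = 1/(6**2*(1 - 25/16) - 175/2) = 1/(36*(-9/16) - 175/2) = 1/(-81/4 - 175/2) = 1/(-431/4) = -4/431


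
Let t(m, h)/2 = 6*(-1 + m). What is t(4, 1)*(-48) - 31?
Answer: -1759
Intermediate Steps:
t(m, h) = -12 + 12*m (t(m, h) = 2*(6*(-1 + m)) = 2*(-6 + 6*m) = -12 + 12*m)
t(4, 1)*(-48) - 31 = (-12 + 12*4)*(-48) - 31 = (-12 + 48)*(-48) - 31 = 36*(-48) - 31 = -1728 - 31 = -1759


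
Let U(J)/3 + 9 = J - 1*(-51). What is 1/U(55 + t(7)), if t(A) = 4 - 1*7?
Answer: 1/282 ≈ 0.0035461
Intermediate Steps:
t(A) = -3 (t(A) = 4 - 7 = -3)
U(J) = 126 + 3*J (U(J) = -27 + 3*(J - 1*(-51)) = -27 + 3*(J + 51) = -27 + 3*(51 + J) = -27 + (153 + 3*J) = 126 + 3*J)
1/U(55 + t(7)) = 1/(126 + 3*(55 - 3)) = 1/(126 + 3*52) = 1/(126 + 156) = 1/282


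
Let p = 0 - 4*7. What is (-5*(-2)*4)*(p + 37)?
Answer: 360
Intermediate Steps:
p = -28 (p = 0 - 28 = -28)
(-5*(-2)*4)*(p + 37) = (-5*(-2)*4)*(-28 + 37) = (10*4)*9 = 40*9 = 360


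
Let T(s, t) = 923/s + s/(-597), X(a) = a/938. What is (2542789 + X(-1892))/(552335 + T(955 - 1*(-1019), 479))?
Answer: 13384896047442/2907403808833 ≈ 4.6037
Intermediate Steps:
X(a) = a/938 (X(a) = a*(1/938) = a/938)
T(s, t) = 923/s - s/597 (T(s, t) = 923/s + s*(-1/597) = 923/s - s/597)
(2542789 + X(-1892))/(552335 + T(955 - 1*(-1019), 479)) = (2542789 + (1/938)*(-1892))/(552335 + (923/(955 - 1*(-1019)) - (955 - 1*(-1019))/597)) = (2542789 - 946/469)/(552335 + (923/(955 + 1019) - (955 + 1019)/597)) = 1192567095/(469*(552335 + (923/1974 - 1/597*1974))) = 1192567095/(469*(552335 + (923*(1/1974) - 658/199))) = 1192567095/(469*(552335 + (923/1974 - 658/199))) = 1192567095/(469*(552335 - 1115215/392826)) = 1192567095/(469*(216970433495/392826)) = (1192567095/469)*(392826/216970433495) = 13384896047442/2907403808833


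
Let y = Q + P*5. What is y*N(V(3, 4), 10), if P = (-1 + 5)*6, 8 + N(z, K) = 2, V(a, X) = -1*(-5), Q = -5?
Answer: -690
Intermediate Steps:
V(a, X) = 5
N(z, K) = -6 (N(z, K) = -8 + 2 = -6)
P = 24 (P = 4*6 = 24)
y = 115 (y = -5 + 24*5 = -5 + 120 = 115)
y*N(V(3, 4), 10) = 115*(-6) = -690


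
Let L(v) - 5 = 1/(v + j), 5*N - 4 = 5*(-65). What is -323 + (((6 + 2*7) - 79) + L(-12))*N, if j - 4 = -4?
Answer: 62983/20 ≈ 3149.1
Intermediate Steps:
j = 0 (j = 4 - 4 = 0)
N = -321/5 (N = ⅘ + (5*(-65))/5 = ⅘ + (⅕)*(-325) = ⅘ - 65 = -321/5 ≈ -64.200)
L(v) = 5 + 1/v (L(v) = 5 + 1/(v + 0) = 5 + 1/v)
-323 + (((6 + 2*7) - 79) + L(-12))*N = -323 + (((6 + 2*7) - 79) + (5 + 1/(-12)))*(-321/5) = -323 + (((6 + 14) - 79) + (5 - 1/12))*(-321/5) = -323 + ((20 - 79) + 59/12)*(-321/5) = -323 + (-59 + 59/12)*(-321/5) = -323 - 649/12*(-321/5) = -323 + 69443/20 = 62983/20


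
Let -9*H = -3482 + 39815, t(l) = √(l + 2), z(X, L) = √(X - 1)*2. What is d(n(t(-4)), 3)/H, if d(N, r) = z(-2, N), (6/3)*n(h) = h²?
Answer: -2*I*√3/4037 ≈ -0.00085809*I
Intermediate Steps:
z(X, L) = 2*√(-1 + X) (z(X, L) = √(-1 + X)*2 = 2*√(-1 + X))
t(l) = √(2 + l)
n(h) = h²/2
d(N, r) = 2*I*√3 (d(N, r) = 2*√(-1 - 2) = 2*√(-3) = 2*(I*√3) = 2*I*√3)
H = -4037 (H = -(-3482 + 39815)/9 = -⅑*36333 = -4037)
d(n(t(-4)), 3)/H = (2*I*√3)/(-4037) = (2*I*√3)*(-1/4037) = -2*I*√3/4037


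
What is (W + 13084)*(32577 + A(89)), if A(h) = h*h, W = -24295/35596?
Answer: 9430238108481/17798 ≈ 5.2985e+8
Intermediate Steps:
W = -24295/35596 (W = -24295*1/35596 = -24295/35596 ≈ -0.68252)
A(h) = h²
(W + 13084)*(32577 + A(89)) = (-24295/35596 + 13084)*(32577 + 89²) = 465713769*(32577 + 7921)/35596 = (465713769/35596)*40498 = 9430238108481/17798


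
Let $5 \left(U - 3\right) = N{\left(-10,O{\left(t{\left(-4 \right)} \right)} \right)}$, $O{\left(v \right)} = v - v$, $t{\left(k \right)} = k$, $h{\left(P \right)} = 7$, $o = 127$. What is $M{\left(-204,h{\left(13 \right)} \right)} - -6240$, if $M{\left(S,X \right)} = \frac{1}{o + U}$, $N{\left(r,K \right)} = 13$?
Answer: $\frac{4137125}{663} \approx 6240.0$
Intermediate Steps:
$O{\left(v \right)} = 0$
$U = \frac{28}{5}$ ($U = 3 + \frac{1}{5} \cdot 13 = 3 + \frac{13}{5} = \frac{28}{5} \approx 5.6$)
$M{\left(S,X \right)} = \frac{5}{663}$ ($M{\left(S,X \right)} = \frac{1}{127 + \frac{28}{5}} = \frac{1}{\frac{663}{5}} = \frac{5}{663}$)
$M{\left(-204,h{\left(13 \right)} \right)} - -6240 = \frac{5}{663} - -6240 = \frac{5}{663} + 6240 = \frac{4137125}{663}$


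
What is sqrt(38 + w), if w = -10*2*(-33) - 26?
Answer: 4*sqrt(42) ≈ 25.923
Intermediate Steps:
w = 634 (w = -20*(-33) - 26 = 660 - 26 = 634)
sqrt(38 + w) = sqrt(38 + 634) = sqrt(672) = 4*sqrt(42)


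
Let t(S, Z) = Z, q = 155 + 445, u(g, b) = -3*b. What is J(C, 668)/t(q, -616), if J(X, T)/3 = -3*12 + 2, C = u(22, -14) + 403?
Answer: 51/308 ≈ 0.16558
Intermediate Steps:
q = 600
C = 445 (C = -3*(-14) + 403 = 42 + 403 = 445)
J(X, T) = -102 (J(X, T) = 3*(-3*12 + 2) = 3*(-36 + 2) = 3*(-34) = -102)
J(C, 668)/t(q, -616) = -102/(-616) = -102*(-1/616) = 51/308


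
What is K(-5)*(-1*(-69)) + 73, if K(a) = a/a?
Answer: 142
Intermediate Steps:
K(a) = 1
K(-5)*(-1*(-69)) + 73 = 1*(-1*(-69)) + 73 = 1*69 + 73 = 69 + 73 = 142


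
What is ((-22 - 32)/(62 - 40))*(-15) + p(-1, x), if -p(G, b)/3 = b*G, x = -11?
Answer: 42/11 ≈ 3.8182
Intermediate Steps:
p(G, b) = -3*G*b (p(G, b) = -3*b*G = -3*G*b)
((-22 - 32)/(62 - 40))*(-15) + p(-1, x) = ((-22 - 32)/(62 - 40))*(-15) - 3*(-1)*(-11) = -54/22*(-15) - 33 = -54*1/22*(-15) - 33 = -27/11*(-15) - 33 = 405/11 - 33 = 42/11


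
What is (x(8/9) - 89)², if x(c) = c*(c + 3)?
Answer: 48011041/6561 ≈ 7317.6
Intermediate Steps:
x(c) = c*(3 + c)
(x(8/9) - 89)² = ((8/9)*(3 + 8/9) - 89)² = ((8*(⅑))*(3 + 8*(⅑)) - 89)² = (8*(3 + 8/9)/9 - 89)² = ((8/9)*(35/9) - 89)² = (280/81 - 89)² = (-6929/81)² = 48011041/6561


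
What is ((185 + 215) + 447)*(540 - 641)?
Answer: -85547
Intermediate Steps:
((185 + 215) + 447)*(540 - 641) = (400 + 447)*(-101) = 847*(-101) = -85547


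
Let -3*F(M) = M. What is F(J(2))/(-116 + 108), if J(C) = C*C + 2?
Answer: ¼ ≈ 0.25000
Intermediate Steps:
J(C) = 2 + C² (J(C) = C² + 2 = 2 + C²)
F(M) = -M/3
F(J(2))/(-116 + 108) = (-(2 + 2²)/3)/(-116 + 108) = -(2 + 4)/3/(-8) = -⅓*6*(-⅛) = -2*(-⅛) = ¼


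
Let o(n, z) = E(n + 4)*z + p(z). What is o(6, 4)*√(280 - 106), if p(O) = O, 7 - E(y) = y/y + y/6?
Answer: 64*√174/3 ≈ 281.41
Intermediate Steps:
E(y) = 6 - y/6 (E(y) = 7 - (y/y + y/6) = 7 - (1 + y*(⅙)) = 7 - (1 + y/6) = 7 + (-1 - y/6) = 6 - y/6)
o(n, z) = z + z*(16/3 - n/6) (o(n, z) = (6 - (n + 4)/6)*z + z = (6 - (4 + n)/6)*z + z = (6 + (-⅔ - n/6))*z + z = (16/3 - n/6)*z + z = z*(16/3 - n/6) + z = z + z*(16/3 - n/6))
o(6, 4)*√(280 - 106) = ((⅙)*4*(38 - 1*6))*√(280 - 106) = ((⅙)*4*(38 - 6))*√174 = ((⅙)*4*32)*√174 = 64*√174/3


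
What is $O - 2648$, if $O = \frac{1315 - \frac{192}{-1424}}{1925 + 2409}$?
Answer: $- \frac{1021285401}{385726} \approx -2647.7$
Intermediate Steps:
$O = \frac{117047}{385726}$ ($O = \frac{1315 - - \frac{12}{89}}{4334} = \left(1315 + \frac{12}{89}\right) \frac{1}{4334} = \frac{117047}{89} \cdot \frac{1}{4334} = \frac{117047}{385726} \approx 0.30345$)
$O - 2648 = \frac{117047}{385726} - 2648 = - \frac{1021285401}{385726}$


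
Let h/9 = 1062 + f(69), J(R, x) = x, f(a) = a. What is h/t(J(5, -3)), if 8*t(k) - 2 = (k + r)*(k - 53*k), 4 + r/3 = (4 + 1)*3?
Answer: 40716/2341 ≈ 17.393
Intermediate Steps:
r = 33 (r = -12 + 3*((4 + 1)*3) = -12 + 3*(5*3) = -12 + 3*15 = -12 + 45 = 33)
t(k) = ¼ - 13*k*(33 + k)/2 (t(k) = ¼ + ((k + 33)*(k - 53*k))/8 = ¼ + ((33 + k)*(-52*k))/8 = ¼ + (-52*k*(33 + k))/8 = ¼ - 13*k*(33 + k)/2)
h = 10179 (h = 9*(1062 + 69) = 9*1131 = 10179)
h/t(J(5, -3)) = 10179/(¼ - 429/2*(-3) - 13/2*(-3)²) = 10179/(¼ + 1287/2 - 13/2*9) = 10179/(¼ + 1287/2 - 117/2) = 10179/(2341/4) = 10179*(4/2341) = 40716/2341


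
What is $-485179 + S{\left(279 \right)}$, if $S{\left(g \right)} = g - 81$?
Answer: $-484981$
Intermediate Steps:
$S{\left(g \right)} = -81 + g$
$-485179 + S{\left(279 \right)} = -485179 + \left(-81 + 279\right) = -485179 + 198 = -484981$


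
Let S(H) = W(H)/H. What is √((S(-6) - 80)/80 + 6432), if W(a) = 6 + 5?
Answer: √92606070/120 ≈ 80.193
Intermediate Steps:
W(a) = 11
S(H) = 11/H
√((S(-6) - 80)/80 + 6432) = √((11/(-6) - 80)/80 + 6432) = √((11*(-⅙) - 80)*(1/80) + 6432) = √((-11/6 - 80)*(1/80) + 6432) = √(-491/6*1/80 + 6432) = √(-491/480 + 6432) = √(3086869/480) = √92606070/120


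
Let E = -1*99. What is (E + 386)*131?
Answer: 37597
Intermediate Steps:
E = -99
(E + 386)*131 = (-99 + 386)*131 = 287*131 = 37597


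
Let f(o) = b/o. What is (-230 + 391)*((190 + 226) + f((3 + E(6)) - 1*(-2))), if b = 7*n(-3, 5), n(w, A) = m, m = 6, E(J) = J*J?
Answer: 2752778/41 ≈ 67141.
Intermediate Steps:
E(J) = J²
n(w, A) = 6
b = 42 (b = 7*6 = 42)
f(o) = 42/o
(-230 + 391)*((190 + 226) + f((3 + E(6)) - 1*(-2))) = (-230 + 391)*((190 + 226) + 42/((3 + 6²) - 1*(-2))) = 161*(416 + 42/((3 + 36) + 2)) = 161*(416 + 42/(39 + 2)) = 161*(416 + 42/41) = 161*(17098/41) = 2752778/41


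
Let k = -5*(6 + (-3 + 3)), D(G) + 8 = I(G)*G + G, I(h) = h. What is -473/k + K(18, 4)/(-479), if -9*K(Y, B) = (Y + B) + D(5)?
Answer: 680141/43110 ≈ 15.777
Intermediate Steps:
D(G) = -8 + G + G**2 (D(G) = -8 + (G*G + G) = -8 + (G**2 + G) = -8 + (G + G**2) = -8 + G + G**2)
k = -30 (k = -5*(6 + 0) = -5*6 = -30)
K(Y, B) = -22/9 - B/9 - Y/9 (K(Y, B) = -((Y + B) + (-8 + 5 + 5**2))/9 = -((B + Y) + (-8 + 5 + 25))/9 = -((B + Y) + 22)/9 = -(22 + B + Y)/9 = -22/9 - B/9 - Y/9)
-473/k + K(18, 4)/(-479) = -473/(-30) + (-22/9 - 1/9*4 - 1/9*18)/(-479) = -473*(-1/30) + (-22/9 - 4/9 - 2)*(-1/479) = 473/30 - 44/9*(-1/479) = 473/30 + 44/4311 = 680141/43110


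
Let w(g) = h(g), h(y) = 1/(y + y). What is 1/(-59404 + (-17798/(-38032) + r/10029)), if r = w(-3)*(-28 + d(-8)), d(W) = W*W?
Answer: -63570488/3776311557827 ≈ -1.6834e-5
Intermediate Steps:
h(y) = 1/(2*y)
d(W) = W**2
w(g) = 1/(2*g)
r = -6 (r = ((1/2)/(-3))*(-28 + (-8)**2) = ((1/2)*(-1/3))*(-28 + 64) = -1/6*36 = -6)
1/(-59404 + (-17798/(-38032) + r/10029)) = 1/(-59404 + (-17798/(-38032) - 6/10029)) = 1/(-59404 + (-17798*(-1/38032) - 6*1/10029)) = 1/(-59404 + (8899/19016 - 2/3343)) = 1/(-59404 + 29711325/63570488) = 1/(-3776311557827/63570488) = -63570488/3776311557827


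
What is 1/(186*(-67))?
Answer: -1/12462 ≈ -8.0244e-5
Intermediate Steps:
1/(186*(-67)) = 1/(-12462) = -1/12462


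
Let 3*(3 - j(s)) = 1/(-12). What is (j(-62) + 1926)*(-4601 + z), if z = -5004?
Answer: -667019225/36 ≈ -1.8528e+7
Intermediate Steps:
j(s) = 109/36 (j(s) = 3 - ⅓/(-12) = 3 - ⅓*(-1/12) = 3 + 1/36 = 109/36)
(j(-62) + 1926)*(-4601 + z) = (109/36 + 1926)*(-4601 - 5004) = (69445/36)*(-9605) = -667019225/36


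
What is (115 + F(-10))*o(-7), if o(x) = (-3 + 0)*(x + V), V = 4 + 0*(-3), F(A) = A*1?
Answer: 945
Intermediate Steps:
F(A) = A
V = 4 (V = 4 + 0 = 4)
o(x) = -12 - 3*x (o(x) = (-3 + 0)*(x + 4) = -3*(4 + x) = -12 - 3*x)
(115 + F(-10))*o(-7) = (115 - 10)*(-12 - 3*(-7)) = 105*(-12 + 21) = 105*9 = 945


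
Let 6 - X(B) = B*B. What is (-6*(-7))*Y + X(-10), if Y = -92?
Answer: -3958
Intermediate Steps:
X(B) = 6 - B² (X(B) = 6 - B*B = 6 - B²)
(-6*(-7))*Y + X(-10) = -6*(-7)*(-92) + (6 - 1*(-10)²) = 42*(-92) + (6 - 1*100) = -3864 + (6 - 100) = -3864 - 94 = -3958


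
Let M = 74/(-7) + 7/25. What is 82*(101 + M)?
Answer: 1301668/175 ≈ 7438.1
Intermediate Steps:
M = -1801/175 (M = 74*(-⅐) + 7*(1/25) = -74/7 + 7/25 = -1801/175 ≈ -10.291)
82*(101 + M) = 82*(101 - 1801/175) = 82*(15874/175) = 1301668/175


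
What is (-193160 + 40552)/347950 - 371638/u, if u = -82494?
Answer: 29180549437/7175946825 ≈ 4.0664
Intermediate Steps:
(-193160 + 40552)/347950 - 371638/u = (-193160 + 40552)/347950 - 371638/(-82494) = -152608*1/347950 - 371638*(-1/82494) = -76304/173975 + 185819/41247 = 29180549437/7175946825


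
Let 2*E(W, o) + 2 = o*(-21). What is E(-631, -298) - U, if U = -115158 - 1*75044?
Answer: 193330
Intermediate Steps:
E(W, o) = -1 - 21*o/2 (E(W, o) = -1 + (o*(-21))/2 = -1 + (-21*o)/2 = -1 - 21*o/2)
U = -190202 (U = -115158 - 75044 = -190202)
E(-631, -298) - U = (-1 - 21/2*(-298)) - 1*(-190202) = (-1 + 3129) + 190202 = 3128 + 190202 = 193330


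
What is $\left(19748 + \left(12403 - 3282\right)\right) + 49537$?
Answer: $78406$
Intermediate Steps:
$\left(19748 + \left(12403 - 3282\right)\right) + 49537 = \left(19748 + 9121\right) + 49537 = 28869 + 49537 = 78406$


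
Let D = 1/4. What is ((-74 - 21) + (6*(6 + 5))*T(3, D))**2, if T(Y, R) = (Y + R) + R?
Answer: 18496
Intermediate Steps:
D = 1/4 ≈ 0.25000
T(Y, R) = Y + 2*R (T(Y, R) = (R + Y) + R = Y + 2*R)
((-74 - 21) + (6*(6 + 5))*T(3, D))**2 = ((-74 - 21) + (6*(6 + 5))*(3 + 2*(1/4)))**2 = (-95 + (6*11)*(3 + 1/2))**2 = (-95 + 66*(7/2))**2 = (-95 + 231)**2 = 136**2 = 18496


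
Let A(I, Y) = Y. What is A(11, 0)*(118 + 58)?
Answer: 0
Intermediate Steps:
A(11, 0)*(118 + 58) = 0*(118 + 58) = 0*176 = 0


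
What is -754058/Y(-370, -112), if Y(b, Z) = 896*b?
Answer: 377029/165760 ≈ 2.2745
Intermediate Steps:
-754058/Y(-370, -112) = -754058/(896*(-370)) = -754058/(-331520) = -754058*(-1/331520) = 377029/165760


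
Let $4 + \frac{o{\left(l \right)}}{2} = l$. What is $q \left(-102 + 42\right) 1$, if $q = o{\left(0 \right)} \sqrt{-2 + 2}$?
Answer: $0$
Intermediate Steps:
$o{\left(l \right)} = -8 + 2 l$
$q = 0$ ($q = \left(-8 + 2 \cdot 0\right) \sqrt{-2 + 2} = \left(-8 + 0\right) \sqrt{0} = \left(-8\right) 0 = 0$)
$q \left(-102 + 42\right) 1 = 0 \left(-102 + 42\right) 1 = 0 \left(\left(-60\right) 1\right) = 0 \left(-60\right) = 0$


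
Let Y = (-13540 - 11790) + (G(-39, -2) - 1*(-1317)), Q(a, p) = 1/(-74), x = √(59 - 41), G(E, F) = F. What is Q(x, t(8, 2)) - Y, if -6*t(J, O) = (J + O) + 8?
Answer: 1777109/74 ≈ 24015.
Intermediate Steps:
t(J, O) = -4/3 - J/6 - O/6 (t(J, O) = -((J + O) + 8)/6 = -(8 + J + O)/6 = -4/3 - J/6 - O/6)
x = 3*√2 (x = √18 = 3*√2 ≈ 4.2426)
Q(a, p) = -1/74
Y = -24015 (Y = (-13540 - 11790) + (-2 - 1*(-1317)) = -25330 + (-2 + 1317) = -25330 + 1315 = -24015)
Q(x, t(8, 2)) - Y = -1/74 - 1*(-24015) = -1/74 + 24015 = 1777109/74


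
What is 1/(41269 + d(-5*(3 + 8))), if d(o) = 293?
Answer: 1/41562 ≈ 2.4060e-5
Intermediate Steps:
1/(41269 + d(-5*(3 + 8))) = 1/(41269 + 293) = 1/41562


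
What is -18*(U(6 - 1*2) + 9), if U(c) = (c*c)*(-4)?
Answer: 990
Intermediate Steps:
U(c) = -4*c**2 (U(c) = c**2*(-4) = -4*c**2)
-18*(U(6 - 1*2) + 9) = -18*(-4*(6 - 1*2)**2 + 9) = -18*(-4*(6 - 2)**2 + 9) = -18*(-4*4**2 + 9) = -18*(-4*16 + 9) = -18*(-64 + 9) = -18*(-55) = 990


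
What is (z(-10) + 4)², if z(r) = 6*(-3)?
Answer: 196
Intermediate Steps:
z(r) = -18
(z(-10) + 4)² = (-18 + 4)² = (-14)² = 196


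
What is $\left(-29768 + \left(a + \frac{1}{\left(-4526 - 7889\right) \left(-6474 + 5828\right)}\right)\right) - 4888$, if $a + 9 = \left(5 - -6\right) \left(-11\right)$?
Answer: $- \frac{278986850739}{8020090} \approx -34786.0$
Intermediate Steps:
$a = -130$ ($a = -9 + \left(5 - -6\right) \left(-11\right) = -9 + \left(5 + 6\right) \left(-11\right) = -9 + 11 \left(-11\right) = -9 - 121 = -130$)
$\left(-29768 + \left(a + \frac{1}{\left(-4526 - 7889\right) \left(-6474 + 5828\right)}\right)\right) - 4888 = \left(-29768 - \left(130 - \frac{1}{\left(-4526 - 7889\right) \left(-6474 + 5828\right)}\right)\right) - 4888 = \left(-29768 - \left(130 - \frac{1}{\left(-12415\right) \left(-646\right)}\right)\right) - 4888 = \left(-29768 - \left(130 - \frac{1}{8020090}\right)\right) - 4888 = \left(-29768 + \left(-130 + \frac{1}{8020090}\right)\right) - 4888 = \left(-29768 - \frac{1042611699}{8020090}\right) - 4888 = - \frac{239784650819}{8020090} - 4888 = - \frac{278986850739}{8020090}$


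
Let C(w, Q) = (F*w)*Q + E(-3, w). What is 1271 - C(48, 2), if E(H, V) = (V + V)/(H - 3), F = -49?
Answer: 5991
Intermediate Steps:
E(H, V) = 2*V/(-3 + H) (E(H, V) = (2*V)/(-3 + H) = 2*V/(-3 + H))
C(w, Q) = -w/3 - 49*Q*w (C(w, Q) = (-49*w)*Q + 2*w/(-3 - 3) = -49*Q*w + 2*w/(-6) = -49*Q*w + 2*w*(-⅙) = -49*Q*w - w/3 = -w/3 - 49*Q*w)
1271 - C(48, 2) = 1271 - 48*(-1 - 147*2)/3 = 1271 - 48*(-1 - 294)/3 = 1271 - 48*(-295)/3 = 1271 - 1*(-4720) = 1271 + 4720 = 5991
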